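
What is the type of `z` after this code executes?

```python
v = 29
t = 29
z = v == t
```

Equality comparison returns bool

bool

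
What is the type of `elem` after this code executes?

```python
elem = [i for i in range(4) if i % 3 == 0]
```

A list comprehension [...] produces a list

list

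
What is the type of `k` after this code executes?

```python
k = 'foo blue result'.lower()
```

str.lower() returns str

str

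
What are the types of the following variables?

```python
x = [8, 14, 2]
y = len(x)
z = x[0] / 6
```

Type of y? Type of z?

len() returns int; int / int returns float

int, float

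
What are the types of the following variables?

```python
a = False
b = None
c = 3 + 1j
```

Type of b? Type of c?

b is NoneType; c is complex

NoneType, complex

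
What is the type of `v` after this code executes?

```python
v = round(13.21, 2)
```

round() with ndigits arg returns float

float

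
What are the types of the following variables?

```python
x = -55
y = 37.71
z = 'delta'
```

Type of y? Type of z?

y is float; z is str

float, str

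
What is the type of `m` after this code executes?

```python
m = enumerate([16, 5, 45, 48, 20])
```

enumerate() returns an enumerate iterator object

enumerate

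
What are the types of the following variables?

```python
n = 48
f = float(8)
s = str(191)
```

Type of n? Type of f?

n is int; f is float

int, float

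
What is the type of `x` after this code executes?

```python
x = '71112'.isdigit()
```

str.isdigit() returns bool

bool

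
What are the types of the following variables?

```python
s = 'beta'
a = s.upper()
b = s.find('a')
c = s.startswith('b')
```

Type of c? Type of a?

str.startswith() returns bool; str.upper() returns str

bool, str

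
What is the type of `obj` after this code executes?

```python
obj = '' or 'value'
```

'or' returns first truthy value ('value', which is str)

str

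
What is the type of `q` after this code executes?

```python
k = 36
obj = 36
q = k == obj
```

Equality comparison returns bool

bool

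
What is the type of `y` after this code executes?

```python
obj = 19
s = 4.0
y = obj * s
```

int * float returns float (19 * 4.0 = 76.0)

float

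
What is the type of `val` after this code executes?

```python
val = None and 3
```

'and' returns first falsy value (None)

NoneType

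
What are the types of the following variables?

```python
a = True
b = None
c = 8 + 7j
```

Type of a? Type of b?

a is bool; b is NoneType

bool, NoneType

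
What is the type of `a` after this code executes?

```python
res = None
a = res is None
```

'is' comparison returns bool

bool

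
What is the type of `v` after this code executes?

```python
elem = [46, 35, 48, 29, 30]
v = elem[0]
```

Indexing a list of ints returns int (elem[0] = 46)

int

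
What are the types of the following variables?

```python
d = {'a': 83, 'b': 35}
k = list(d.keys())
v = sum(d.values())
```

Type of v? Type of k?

sum of int values returns int; list(...) returns list

int, list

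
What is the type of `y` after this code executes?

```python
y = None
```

None has type NoneType

NoneType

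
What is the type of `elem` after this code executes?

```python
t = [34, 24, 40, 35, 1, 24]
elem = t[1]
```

Indexing a list of ints returns int (t[1] = 24)

int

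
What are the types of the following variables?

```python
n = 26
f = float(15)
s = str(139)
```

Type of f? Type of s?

f is float; s is str

float, str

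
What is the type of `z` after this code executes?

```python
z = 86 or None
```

'or' returns first truthy value (86, int)

int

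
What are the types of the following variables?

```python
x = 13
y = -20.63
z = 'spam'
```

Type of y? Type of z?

y is float; z is str

float, str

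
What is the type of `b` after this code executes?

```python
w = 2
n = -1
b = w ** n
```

int ** negative int returns float

float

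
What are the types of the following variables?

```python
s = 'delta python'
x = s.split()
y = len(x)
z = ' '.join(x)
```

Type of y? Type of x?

len() returns int; str.split() returns list

int, list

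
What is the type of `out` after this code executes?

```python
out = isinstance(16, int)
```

isinstance() returns bool

bool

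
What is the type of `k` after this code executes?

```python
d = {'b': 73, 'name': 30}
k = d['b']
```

Accessing dict[str, int] with key 'b' returns int value 73

int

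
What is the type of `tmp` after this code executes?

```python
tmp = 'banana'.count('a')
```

str.count() returns int

int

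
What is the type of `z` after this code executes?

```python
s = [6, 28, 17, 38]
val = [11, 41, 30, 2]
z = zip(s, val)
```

zip() returns a zip iterator object

zip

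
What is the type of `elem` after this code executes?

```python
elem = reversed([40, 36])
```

reversed() on a list returns a list_reverseiterator

list_reverseiterator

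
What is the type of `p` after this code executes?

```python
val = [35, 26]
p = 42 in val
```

'in' operator returns bool

bool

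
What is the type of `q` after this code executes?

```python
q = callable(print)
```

callable() returns bool

bool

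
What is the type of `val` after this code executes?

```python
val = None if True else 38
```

Ternary: condition is True, if branch (None) taken → NoneType

NoneType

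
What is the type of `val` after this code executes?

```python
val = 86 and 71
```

'and' returns the last value when all truthy (71, which is int)

int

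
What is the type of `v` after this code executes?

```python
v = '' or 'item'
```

'or' returns first truthy value ('item', which is str)

str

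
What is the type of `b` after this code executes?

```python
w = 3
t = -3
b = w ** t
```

int ** negative int returns float

float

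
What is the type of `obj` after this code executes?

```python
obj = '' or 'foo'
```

'or' returns first truthy value ('foo', which is str)

str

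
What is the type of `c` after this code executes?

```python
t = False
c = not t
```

'not' always returns bool

bool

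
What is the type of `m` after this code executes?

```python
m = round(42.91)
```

round() with no ndigits arg returns int

int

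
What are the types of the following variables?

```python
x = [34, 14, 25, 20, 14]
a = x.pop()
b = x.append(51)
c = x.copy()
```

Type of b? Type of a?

list.append() returns None; list.pop() returns the element (int)

NoneType, int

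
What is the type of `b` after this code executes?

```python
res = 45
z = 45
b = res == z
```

Equality comparison returns bool

bool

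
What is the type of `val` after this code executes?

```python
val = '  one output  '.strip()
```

str.strip() returns str

str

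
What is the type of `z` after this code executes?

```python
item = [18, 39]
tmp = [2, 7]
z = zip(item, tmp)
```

zip() returns a zip iterator object

zip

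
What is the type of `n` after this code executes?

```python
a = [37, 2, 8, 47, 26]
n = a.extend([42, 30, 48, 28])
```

list.extend() returns None

NoneType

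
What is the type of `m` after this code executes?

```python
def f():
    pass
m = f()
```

A function with no return statement returns None

NoneType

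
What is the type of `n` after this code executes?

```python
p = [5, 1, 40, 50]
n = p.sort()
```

list.sort() returns None (sorts in place)

NoneType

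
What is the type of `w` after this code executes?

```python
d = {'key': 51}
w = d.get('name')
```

dict.get() returns None when key 'name' is not found and no default given

NoneType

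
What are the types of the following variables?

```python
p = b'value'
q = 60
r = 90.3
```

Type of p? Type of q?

p is bytes; q is int

bytes, int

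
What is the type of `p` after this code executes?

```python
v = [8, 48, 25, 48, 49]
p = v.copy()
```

list.copy() returns list

list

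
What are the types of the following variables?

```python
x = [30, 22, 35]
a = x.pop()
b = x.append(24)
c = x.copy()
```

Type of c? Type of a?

list.copy() returns list; list.pop() returns the element (int)

list, int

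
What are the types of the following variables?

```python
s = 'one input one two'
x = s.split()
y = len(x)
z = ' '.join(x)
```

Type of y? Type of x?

len() returns int; str.split() returns list

int, list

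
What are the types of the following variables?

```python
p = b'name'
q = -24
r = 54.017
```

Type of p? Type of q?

p is bytes; q is int

bytes, int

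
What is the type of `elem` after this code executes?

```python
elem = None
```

None has type NoneType

NoneType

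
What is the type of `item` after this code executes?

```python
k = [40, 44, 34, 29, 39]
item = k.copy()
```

list.copy() returns list

list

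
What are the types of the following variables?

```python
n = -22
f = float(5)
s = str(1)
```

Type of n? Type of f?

n is int; f is float

int, float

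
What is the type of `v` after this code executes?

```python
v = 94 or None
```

'or' returns first truthy value (94, int)

int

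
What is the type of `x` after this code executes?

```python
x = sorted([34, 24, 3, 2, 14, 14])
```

sorted() always returns list

list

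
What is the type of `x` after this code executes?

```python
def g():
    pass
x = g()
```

A function with no return statement returns None

NoneType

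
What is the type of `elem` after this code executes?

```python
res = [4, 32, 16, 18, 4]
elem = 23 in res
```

'in' operator returns bool

bool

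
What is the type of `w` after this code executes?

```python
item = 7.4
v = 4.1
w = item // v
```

float // float returns float (floor division preserves float type)

float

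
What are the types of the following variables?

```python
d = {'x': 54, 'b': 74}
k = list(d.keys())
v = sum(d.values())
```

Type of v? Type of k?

sum of int values returns int; list(...) returns list

int, list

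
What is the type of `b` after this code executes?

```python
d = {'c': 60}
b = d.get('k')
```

dict.get() returns None when key 'k' is not found and no default given

NoneType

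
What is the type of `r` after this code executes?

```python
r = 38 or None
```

'or' returns first truthy value (38, int)

int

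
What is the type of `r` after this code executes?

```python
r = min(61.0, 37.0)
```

min() of floats returns float

float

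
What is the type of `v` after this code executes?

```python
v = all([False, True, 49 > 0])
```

all() returns bool

bool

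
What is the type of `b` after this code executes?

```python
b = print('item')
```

print() returns None

NoneType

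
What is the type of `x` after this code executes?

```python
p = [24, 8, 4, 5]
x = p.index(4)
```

list.index() returns int

int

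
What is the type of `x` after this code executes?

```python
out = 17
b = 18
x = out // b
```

int // int returns int (17 // 18 = 0)

int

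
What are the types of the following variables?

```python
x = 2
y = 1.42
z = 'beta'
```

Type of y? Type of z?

y is float; z is str

float, str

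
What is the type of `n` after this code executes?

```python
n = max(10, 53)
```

max() of ints returns int

int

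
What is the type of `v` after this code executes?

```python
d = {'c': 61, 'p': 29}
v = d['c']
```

Accessing dict[str, int] with key 'c' returns int value 61

int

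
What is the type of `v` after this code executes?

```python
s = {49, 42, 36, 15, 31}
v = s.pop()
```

Popping from a set of ints returns int

int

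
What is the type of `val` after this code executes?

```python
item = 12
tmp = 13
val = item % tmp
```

int % int returns int (12 % 13 = 12)

int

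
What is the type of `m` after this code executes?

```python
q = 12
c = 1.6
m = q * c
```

int * float returns float (12 * 1.6 = 19.2)

float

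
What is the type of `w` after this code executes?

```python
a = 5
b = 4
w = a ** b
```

int ** positive int returns int (5 ** 4 = 625)

int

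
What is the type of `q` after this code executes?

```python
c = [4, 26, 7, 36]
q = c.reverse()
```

list.reverse() returns None

NoneType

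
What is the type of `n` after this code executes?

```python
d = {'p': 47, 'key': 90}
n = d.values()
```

.values() returns a dict_values view object

dict_values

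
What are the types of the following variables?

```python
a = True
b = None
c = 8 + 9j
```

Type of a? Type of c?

a is bool; c is complex

bool, complex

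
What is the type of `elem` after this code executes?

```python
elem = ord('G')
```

ord() returns int (Unicode code point)

int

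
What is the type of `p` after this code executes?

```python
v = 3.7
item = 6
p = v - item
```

float - int returns float (3.7 - 6 = -2.3)

float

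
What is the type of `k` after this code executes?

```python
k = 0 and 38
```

'and' returns the first falsy value (0, which is int)

int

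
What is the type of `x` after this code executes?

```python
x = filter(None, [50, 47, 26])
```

filter() returns a filter iterator object

filter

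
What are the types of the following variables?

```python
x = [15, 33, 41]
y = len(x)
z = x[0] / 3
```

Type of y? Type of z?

len() returns int; int / int returns float

int, float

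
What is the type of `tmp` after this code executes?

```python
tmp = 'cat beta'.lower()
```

str.lower() returns str

str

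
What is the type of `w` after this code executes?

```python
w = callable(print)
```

callable() returns bool

bool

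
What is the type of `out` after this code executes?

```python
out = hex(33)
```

hex() returns str representation

str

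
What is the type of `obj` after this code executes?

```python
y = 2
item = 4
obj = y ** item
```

int ** positive int returns int (2 ** 4 = 16)

int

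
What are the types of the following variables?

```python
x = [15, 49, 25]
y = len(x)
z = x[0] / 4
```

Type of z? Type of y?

int / int returns float; len() returns int

float, int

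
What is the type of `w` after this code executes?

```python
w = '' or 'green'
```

'or' returns first truthy value ('green', which is str)

str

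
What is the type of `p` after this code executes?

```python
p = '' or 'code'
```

'or' returns first truthy value ('code', which is str)

str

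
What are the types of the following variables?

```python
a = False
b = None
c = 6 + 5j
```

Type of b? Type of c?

b is NoneType; c is complex

NoneType, complex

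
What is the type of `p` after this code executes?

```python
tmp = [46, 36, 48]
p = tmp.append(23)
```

list.append() returns None (mutates in place)

NoneType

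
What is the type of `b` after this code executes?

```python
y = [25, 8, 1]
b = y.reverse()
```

list.reverse() returns None

NoneType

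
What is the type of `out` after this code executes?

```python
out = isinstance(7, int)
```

isinstance() returns bool

bool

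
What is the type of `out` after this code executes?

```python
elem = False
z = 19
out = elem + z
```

bool + int returns int (False is 0, so 0 + 19 = 19)

int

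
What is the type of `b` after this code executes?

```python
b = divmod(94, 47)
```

divmod() returns a tuple (quotient, remainder)

tuple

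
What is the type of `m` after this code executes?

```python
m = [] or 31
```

'or' returns first truthy value (31, which is int)

int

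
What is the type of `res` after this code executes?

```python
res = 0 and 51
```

'and' returns the first falsy value (0, which is int)

int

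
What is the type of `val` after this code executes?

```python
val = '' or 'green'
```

'or' returns first truthy value ('green', which is str)

str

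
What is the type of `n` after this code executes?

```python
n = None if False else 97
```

Ternary: condition is False, else branch (97) taken → int

int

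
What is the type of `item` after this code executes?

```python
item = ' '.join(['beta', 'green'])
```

str.join() returns str

str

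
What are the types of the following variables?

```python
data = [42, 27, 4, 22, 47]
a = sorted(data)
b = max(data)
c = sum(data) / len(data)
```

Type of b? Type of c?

max of ints returns int; int / int returns float

int, float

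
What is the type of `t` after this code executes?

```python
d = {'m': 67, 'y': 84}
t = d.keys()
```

.keys() returns a dict_keys view object

dict_keys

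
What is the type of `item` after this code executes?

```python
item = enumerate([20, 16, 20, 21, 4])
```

enumerate() returns an enumerate iterator object

enumerate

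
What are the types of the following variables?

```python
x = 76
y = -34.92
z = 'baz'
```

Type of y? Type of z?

y is float; z is str

float, str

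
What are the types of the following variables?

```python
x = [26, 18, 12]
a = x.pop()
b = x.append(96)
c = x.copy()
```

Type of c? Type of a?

list.copy() returns list; list.pop() returns the element (int)

list, int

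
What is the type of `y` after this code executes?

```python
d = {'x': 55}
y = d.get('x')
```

dict.get() returns the value (int) when key is found

int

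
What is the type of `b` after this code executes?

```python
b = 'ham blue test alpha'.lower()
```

str.lower() returns str

str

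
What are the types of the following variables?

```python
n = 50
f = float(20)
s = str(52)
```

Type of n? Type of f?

n is int; f is float

int, float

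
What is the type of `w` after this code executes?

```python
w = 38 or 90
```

'or' returns the first truthy value (38, which is int)

int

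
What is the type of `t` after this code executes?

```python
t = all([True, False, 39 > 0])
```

all() returns bool

bool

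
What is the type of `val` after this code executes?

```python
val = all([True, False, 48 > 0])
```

all() returns bool

bool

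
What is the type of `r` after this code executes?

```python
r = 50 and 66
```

'and' returns the last value when all truthy (66, which is int)

int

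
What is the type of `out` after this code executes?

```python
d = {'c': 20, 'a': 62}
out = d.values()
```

.values() returns a dict_values view object

dict_values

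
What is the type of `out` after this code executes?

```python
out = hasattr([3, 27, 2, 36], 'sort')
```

hasattr() returns bool

bool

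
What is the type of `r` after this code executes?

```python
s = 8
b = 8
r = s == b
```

Equality comparison returns bool

bool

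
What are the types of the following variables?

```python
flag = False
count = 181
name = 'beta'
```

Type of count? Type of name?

count is int; name is str

int, str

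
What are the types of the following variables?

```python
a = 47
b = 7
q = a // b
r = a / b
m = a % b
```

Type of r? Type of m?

int / int returns float; int % int returns int

float, int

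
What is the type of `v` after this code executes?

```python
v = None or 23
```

'or' with None returns the other value (23, int)

int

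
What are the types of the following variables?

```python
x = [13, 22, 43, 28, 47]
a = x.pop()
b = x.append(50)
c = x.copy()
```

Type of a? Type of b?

list.pop() returns the element (int); list.append() returns None

int, NoneType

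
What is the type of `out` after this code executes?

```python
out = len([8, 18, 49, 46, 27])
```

len() always returns int

int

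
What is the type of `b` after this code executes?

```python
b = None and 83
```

'and' returns first falsy value (None)

NoneType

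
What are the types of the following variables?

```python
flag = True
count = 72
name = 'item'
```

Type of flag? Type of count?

flag is bool; count is int

bool, int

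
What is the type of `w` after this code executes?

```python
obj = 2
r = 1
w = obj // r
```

int // int returns int (2 // 1 = 2)

int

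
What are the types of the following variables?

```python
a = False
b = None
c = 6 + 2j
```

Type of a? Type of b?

a is bool; b is NoneType

bool, NoneType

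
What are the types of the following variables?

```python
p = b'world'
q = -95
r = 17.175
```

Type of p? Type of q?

p is bytes; q is int

bytes, int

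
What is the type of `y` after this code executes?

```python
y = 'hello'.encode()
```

str.encode() returns bytes

bytes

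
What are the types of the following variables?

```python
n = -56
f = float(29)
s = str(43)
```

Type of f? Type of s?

f is float; s is str

float, str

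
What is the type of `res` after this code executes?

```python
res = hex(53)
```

hex() returns str representation

str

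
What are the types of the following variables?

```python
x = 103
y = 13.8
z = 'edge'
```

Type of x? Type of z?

x is int; z is str

int, str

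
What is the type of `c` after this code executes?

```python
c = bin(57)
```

bin() returns str representation

str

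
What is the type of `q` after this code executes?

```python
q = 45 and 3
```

'and' returns the last value when all truthy (3, which is int)

int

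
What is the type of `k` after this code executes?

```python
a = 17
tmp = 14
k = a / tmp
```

int / int always returns float in Python 3 (17 / 14 = 1.21429)

float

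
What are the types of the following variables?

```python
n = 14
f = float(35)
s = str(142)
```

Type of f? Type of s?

f is float; s is str

float, str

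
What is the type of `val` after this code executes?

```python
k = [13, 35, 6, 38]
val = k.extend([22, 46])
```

list.extend() returns None

NoneType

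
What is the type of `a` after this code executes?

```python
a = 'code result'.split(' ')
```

str.split() returns list

list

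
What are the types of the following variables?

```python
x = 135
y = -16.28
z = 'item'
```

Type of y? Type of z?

y is float; z is str

float, str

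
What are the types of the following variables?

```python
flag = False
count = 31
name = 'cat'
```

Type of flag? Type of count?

flag is bool; count is int

bool, int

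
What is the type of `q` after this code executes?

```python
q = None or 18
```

'or' with None returns the other value (18, int)

int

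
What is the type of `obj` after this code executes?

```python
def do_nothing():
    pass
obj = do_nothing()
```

A function with no return statement returns None

NoneType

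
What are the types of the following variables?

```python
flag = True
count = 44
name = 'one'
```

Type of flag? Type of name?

flag is bool; name is str

bool, str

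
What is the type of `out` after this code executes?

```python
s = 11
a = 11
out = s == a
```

Equality comparison returns bool

bool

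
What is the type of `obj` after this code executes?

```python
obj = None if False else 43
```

Ternary: condition is False, else branch (43) taken → int

int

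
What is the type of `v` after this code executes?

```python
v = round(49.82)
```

round() with no ndigits arg returns int

int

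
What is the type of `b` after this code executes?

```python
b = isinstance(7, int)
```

isinstance() returns bool

bool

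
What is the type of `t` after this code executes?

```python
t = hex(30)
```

hex() returns str representation

str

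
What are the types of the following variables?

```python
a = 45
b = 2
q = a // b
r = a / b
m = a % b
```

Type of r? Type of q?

int / int returns float; int // int returns int

float, int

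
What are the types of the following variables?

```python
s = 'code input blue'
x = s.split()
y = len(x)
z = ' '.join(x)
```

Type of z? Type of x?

str.join() returns str; str.split() returns list

str, list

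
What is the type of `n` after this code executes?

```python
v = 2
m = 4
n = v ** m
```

int ** positive int returns int (2 ** 4 = 16)

int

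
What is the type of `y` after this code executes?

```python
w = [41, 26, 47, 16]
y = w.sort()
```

list.sort() returns None (sorts in place)

NoneType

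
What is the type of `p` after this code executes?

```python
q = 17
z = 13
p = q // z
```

int // int returns int (17 // 13 = 1)

int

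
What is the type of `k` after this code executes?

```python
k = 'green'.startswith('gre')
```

str.startswith() returns bool

bool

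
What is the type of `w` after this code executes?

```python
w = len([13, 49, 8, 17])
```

len() always returns int

int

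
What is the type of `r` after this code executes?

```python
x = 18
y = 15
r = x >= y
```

Comparison operators return bool

bool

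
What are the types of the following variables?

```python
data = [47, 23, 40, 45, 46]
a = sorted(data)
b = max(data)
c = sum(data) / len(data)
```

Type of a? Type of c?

sorted() returns list; int / int returns float

list, float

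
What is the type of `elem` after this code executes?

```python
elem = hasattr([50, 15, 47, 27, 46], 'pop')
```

hasattr() returns bool

bool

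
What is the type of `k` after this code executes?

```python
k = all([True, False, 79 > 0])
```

all() returns bool

bool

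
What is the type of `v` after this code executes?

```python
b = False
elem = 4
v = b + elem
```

bool + int returns int (False is 0, so 0 + 4 = 4)

int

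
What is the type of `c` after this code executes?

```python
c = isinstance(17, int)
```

isinstance() returns bool

bool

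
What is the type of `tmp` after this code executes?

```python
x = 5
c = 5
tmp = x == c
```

Equality comparison returns bool

bool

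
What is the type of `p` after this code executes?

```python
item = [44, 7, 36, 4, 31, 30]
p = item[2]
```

Indexing a list of ints returns int (item[2] = 36)

int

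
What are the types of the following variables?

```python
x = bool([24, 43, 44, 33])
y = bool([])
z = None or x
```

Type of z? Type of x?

None or <bool> returns the bool; bool() returns bool

bool, bool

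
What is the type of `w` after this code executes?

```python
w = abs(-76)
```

abs() of int returns int

int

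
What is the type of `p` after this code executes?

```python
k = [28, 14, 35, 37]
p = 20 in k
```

'in' operator returns bool

bool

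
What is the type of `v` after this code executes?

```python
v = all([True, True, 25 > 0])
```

all() returns bool

bool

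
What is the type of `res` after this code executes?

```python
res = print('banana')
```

print() returns None

NoneType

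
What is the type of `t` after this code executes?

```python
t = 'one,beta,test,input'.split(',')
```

str.split() returns list

list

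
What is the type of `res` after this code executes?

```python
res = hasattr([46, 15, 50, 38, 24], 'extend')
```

hasattr() returns bool

bool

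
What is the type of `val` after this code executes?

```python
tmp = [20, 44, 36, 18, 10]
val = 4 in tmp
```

'in' operator returns bool

bool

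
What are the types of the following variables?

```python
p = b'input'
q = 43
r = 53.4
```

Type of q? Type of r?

q is int; r is float

int, float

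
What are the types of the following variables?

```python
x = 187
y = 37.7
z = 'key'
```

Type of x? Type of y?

x is int; y is float

int, float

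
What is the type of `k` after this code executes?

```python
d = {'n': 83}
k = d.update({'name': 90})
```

dict.update() returns None

NoneType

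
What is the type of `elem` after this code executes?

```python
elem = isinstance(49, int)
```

isinstance() returns bool

bool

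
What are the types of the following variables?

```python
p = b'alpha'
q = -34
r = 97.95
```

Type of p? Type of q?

p is bytes; q is int

bytes, int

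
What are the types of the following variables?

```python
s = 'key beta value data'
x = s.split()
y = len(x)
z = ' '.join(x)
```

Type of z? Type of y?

str.join() returns str; len() returns int

str, int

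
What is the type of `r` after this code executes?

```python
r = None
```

None has type NoneType

NoneType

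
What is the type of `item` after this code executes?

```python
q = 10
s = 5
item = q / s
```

int / int always returns float in Python 3 (10 / 5 = 2)

float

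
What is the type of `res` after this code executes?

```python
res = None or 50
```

'or' with None returns the other value (50, int)

int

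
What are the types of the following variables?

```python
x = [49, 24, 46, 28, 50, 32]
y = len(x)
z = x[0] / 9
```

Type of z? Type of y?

int / int returns float; len() returns int

float, int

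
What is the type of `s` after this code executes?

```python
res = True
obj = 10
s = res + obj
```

bool + int returns int (True is 1, so 1 + 10 = 11)

int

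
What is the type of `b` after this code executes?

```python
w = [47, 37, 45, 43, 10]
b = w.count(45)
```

list.count() returns int

int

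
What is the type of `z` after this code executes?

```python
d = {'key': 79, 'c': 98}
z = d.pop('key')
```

dict.pop() returns the value (int)

int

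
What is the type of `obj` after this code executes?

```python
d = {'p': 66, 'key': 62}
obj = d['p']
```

Accessing dict[str, int] with key 'p' returns int value 66

int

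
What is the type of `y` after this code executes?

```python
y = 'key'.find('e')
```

str.find() returns int (index, or -1)

int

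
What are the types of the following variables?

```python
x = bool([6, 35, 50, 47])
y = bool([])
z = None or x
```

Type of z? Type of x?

None or <bool> returns the bool; bool() returns bool

bool, bool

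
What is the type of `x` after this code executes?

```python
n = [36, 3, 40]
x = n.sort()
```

list.sort() returns None (sorts in place)

NoneType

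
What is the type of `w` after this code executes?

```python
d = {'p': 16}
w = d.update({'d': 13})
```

dict.update() returns None

NoneType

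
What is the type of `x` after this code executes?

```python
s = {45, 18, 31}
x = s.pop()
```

Popping from a set of ints returns int

int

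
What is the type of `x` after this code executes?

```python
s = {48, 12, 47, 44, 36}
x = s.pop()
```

Popping from a set of ints returns int

int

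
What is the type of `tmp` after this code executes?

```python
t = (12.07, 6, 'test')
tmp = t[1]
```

Index 1 of tuple is 6 which is int

int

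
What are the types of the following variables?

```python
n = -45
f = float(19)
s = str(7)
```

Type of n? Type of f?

n is int; f is float

int, float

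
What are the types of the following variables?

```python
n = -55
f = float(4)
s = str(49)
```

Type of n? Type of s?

n is int; s is str

int, str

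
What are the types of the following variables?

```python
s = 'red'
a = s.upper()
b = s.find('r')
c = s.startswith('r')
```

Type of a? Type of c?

str.upper() returns str; str.startswith() returns bool

str, bool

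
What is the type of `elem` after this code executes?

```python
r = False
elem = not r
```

'not' always returns bool

bool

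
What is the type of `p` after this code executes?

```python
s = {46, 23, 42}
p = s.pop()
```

Popping from a set of ints returns int

int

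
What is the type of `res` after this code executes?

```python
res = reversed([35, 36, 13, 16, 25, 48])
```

reversed() on a list returns a list_reverseiterator

list_reverseiterator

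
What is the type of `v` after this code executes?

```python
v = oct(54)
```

oct() returns str representation

str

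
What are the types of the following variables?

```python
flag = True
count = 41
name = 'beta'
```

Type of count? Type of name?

count is int; name is str

int, str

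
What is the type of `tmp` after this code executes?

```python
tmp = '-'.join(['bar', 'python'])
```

str.join() returns str

str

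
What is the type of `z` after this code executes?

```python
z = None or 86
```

'or' with None returns the other value (86, int)

int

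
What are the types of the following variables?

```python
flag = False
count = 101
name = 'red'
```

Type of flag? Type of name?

flag is bool; name is str

bool, str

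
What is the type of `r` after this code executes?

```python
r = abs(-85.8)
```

abs() of float returns float

float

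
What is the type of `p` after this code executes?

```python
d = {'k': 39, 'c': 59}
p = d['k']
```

Accessing dict[str, int] with key 'k' returns int value 39

int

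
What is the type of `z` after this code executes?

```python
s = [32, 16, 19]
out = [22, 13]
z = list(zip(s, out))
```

list(zip(...)) returns a list of tuples

list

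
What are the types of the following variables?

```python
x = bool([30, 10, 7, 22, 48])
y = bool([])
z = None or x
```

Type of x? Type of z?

bool() returns bool; None or <bool> returns the bool

bool, bool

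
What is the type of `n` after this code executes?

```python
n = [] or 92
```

'or' returns first truthy value (92, which is int)

int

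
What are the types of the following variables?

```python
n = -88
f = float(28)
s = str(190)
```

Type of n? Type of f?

n is int; f is float

int, float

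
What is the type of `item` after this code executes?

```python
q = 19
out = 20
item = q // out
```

int // int returns int (19 // 20 = 0)

int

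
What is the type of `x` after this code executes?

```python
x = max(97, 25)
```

max() of ints returns int

int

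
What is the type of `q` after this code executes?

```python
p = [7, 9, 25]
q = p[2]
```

Indexing a list of ints returns int (p[2] = 25)

int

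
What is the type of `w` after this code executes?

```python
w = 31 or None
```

'or' returns first truthy value (31, int)

int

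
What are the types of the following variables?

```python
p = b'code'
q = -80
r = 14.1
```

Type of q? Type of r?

q is int; r is float

int, float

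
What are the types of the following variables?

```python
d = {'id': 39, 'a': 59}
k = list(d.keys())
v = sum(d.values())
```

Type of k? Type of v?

list(...) returns list; sum of int values returns int

list, int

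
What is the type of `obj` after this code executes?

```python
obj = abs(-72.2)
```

abs() of float returns float

float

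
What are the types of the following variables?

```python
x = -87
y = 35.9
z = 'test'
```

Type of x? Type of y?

x is int; y is float

int, float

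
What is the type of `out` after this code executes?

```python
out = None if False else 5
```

Ternary: condition is False, else branch (5) taken → int

int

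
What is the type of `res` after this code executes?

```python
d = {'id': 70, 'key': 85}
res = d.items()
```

dict.items() returns a dict_items view

dict_items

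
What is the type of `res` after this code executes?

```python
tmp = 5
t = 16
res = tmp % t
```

int % int returns int (5 % 16 = 5)

int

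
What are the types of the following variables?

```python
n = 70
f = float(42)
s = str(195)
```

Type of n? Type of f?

n is int; f is float

int, float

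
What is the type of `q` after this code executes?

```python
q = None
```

None has type NoneType

NoneType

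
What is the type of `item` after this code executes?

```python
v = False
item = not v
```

'not' always returns bool

bool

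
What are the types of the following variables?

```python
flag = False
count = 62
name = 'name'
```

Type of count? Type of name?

count is int; name is str

int, str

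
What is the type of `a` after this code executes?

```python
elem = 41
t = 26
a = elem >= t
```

Comparison operators return bool

bool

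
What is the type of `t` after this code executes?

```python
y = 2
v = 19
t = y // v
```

int // int returns int (2 // 19 = 0)

int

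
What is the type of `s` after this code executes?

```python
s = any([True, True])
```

any() returns bool

bool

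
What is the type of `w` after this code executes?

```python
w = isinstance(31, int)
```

isinstance() returns bool

bool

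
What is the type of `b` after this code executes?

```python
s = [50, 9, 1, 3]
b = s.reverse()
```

list.reverse() returns None

NoneType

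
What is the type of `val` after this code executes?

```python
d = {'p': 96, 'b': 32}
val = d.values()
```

.values() returns a dict_values view object

dict_values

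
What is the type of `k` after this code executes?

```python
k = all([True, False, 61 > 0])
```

all() returns bool

bool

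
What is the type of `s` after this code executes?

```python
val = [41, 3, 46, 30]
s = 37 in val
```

'in' operator returns bool

bool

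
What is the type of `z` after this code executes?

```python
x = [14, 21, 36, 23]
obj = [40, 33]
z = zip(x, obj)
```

zip() returns a zip iterator object

zip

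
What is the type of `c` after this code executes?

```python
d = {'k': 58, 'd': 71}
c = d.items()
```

dict.items() returns a dict_items view

dict_items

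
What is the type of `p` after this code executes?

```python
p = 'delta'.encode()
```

str.encode() returns bytes

bytes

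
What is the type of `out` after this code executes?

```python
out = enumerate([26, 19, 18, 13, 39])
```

enumerate() returns an enumerate iterator object

enumerate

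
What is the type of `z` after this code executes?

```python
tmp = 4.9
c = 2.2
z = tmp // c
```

float // float returns float (floor division preserves float type)

float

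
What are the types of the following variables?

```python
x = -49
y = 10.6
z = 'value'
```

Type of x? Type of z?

x is int; z is str

int, str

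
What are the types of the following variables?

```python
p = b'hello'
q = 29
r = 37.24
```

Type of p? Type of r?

p is bytes; r is float

bytes, float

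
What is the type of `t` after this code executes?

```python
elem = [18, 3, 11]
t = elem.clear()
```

list.clear() returns None

NoneType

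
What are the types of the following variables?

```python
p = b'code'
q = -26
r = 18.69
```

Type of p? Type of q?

p is bytes; q is int

bytes, int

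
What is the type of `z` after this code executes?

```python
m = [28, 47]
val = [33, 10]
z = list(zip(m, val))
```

list(zip(...)) returns a list of tuples

list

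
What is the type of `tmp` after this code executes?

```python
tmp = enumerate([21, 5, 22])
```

enumerate() returns an enumerate iterator object

enumerate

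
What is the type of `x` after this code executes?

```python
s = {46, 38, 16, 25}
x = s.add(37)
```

set.add() returns None (mutates in place)

NoneType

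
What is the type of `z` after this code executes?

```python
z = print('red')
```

print() returns None

NoneType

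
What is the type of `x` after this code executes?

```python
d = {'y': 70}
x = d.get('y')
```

dict.get() returns the value (int) when key is found

int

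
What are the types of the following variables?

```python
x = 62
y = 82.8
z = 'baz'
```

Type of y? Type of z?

y is float; z is str

float, str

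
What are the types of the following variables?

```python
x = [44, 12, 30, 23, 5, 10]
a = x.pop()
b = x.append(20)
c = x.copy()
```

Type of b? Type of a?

list.append() returns None; list.pop() returns the element (int)

NoneType, int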